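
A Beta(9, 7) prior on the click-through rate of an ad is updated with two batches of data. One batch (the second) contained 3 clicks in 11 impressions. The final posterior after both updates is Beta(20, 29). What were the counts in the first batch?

8 clicks and 14 non-clicks

Because Beta–binomial updating is additive in the counts, the combined data contributed (α_post−α_prior, β_post−β_prior) successes and failures.
Total across both batches: 20−9=11 clicks, 29−7=22 non-clicks.
Subtract the second batch: 11−3=8 clicks and 22−8=14 non-clicks.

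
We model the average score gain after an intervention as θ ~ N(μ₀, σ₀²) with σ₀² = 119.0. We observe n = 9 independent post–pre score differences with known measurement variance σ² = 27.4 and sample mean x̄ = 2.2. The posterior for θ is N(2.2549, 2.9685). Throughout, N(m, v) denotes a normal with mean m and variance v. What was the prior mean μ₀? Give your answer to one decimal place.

The posterior mean is a precision-weighted average: μ_n = (τ₀μ₀ + τ_data·x̄)/(τ₀+τ_data), with τ₀=1/σ₀² and τ_data=n/σ².
Here τ₀ = 1/119.0 = 0.008403 and τ_data = 9/27.4 = 0.328467, so τ_n = 0.336870.
Rearranging for μ₀: μ₀ = (μ_n·τ_n − τ_data·x̄)/τ₀ = (2.2549·0.336870 − 0.328467·2.2) / 0.008403 = 0.036981/0.008403 ≈ 4.4.

μ₀ = 4.4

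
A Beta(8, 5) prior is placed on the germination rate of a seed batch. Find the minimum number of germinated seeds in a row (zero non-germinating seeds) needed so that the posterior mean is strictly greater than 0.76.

After k germinated seeds and 0 non-germinating seeds the posterior is Beta(8+k, 5), with mean (8+k)/(8+5+k).
Set (8+k)/(13+k) > 0.76 and solve: k > (0.76·13 − 8)/(1 − 0.76) = 7.833.
The smallest integer exceeding 7.833 is 8, and checking k=8: (16)/(21) = 0.7619 > 0.76.

k = 8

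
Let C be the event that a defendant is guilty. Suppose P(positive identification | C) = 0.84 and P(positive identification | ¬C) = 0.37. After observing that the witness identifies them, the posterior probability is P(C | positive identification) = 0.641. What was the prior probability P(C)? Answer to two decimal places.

In odds form, posterior odds = prior odds × likelihood ratio, so prior odds = posterior odds ÷ LR.
Posterior odds = 0.641/(1−0.641) = 1.7855. LR = 0.84/0.37 = 2.2703.
Prior odds = 1.7855/2.2703 = 0.7865, so P(C) = 0.7865/(1+0.7865) ≈ 0.44.

P(C) = 0.44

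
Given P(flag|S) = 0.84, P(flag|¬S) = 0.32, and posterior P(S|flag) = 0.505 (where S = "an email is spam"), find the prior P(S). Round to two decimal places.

Bayes' rule in odds form gives O(S|E) = O(S)·[P(E|S)/P(E|¬S)], hence O(S) = O(S|E)/LR.
Posterior odds = 0.505/(1−0.505) = 1.0202. LR = 0.84/0.32 = 2.6250.
Prior odds = 1.0202/2.6250 = 0.3886, so P(S) = 0.3886/(1+0.3886) ≈ 0.28.

P(S) = 0.28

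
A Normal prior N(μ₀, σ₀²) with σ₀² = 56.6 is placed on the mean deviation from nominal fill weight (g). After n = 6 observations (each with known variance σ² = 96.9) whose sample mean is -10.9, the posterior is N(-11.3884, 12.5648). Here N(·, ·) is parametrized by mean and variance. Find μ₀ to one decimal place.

The posterior mean is a precision-weighted average: μ_n = (τ₀μ₀ + τ_data·x̄)/(τ₀+τ_data), with τ₀=1/σ₀² and τ_data=n/σ².
Here τ₀ = 1/56.6 = 0.017668 and τ_data = 6/96.9 = 0.061920, so τ_n = 0.079588.
Rearranging for μ₀: μ₀ = (μ_n·τ_n − τ_data·x̄)/τ₀ = (-11.3884·0.079588 − 0.061920·-10.9) / 0.017668 = -0.231452/0.017668 ≈ -13.1.

μ₀ = -13.1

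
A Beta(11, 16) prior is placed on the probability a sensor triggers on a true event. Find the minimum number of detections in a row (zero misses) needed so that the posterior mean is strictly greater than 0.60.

After k detections and 0 misses the posterior is Beta(11+k, 16), with mean (11+k)/(11+16+k).
Set (11+k)/(27+k) > 0.60 and solve: k > (0.60·27 − 11)/(1 − 0.60) = 13.000.
The smallest integer exceeding 13.000 is 14, and checking k=14: (25)/(41) = 0.6098 > 0.60.

k = 14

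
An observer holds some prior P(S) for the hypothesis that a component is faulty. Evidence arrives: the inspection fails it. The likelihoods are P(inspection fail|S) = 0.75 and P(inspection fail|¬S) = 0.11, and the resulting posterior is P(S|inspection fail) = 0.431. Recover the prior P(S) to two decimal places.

P(S) = 0.10

Bayes' rule in odds form gives O(S|E) = O(S)·[P(E|S)/P(E|¬S)], hence O(S) = O(S|E)/LR.
Posterior odds = 0.431/(1−0.431) = 0.7575. LR = 0.75/0.11 = 6.8182.
Prior odds = 0.7575/6.8182 = 0.1111, so P(S) = 0.1111/(1+0.1111) ≈ 0.10.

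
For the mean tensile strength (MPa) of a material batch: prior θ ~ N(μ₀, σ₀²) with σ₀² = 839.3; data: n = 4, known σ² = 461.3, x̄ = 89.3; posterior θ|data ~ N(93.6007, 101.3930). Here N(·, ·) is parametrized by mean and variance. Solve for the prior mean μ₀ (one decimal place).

The posterior mean is a precision-weighted average: μ_n = (τ₀μ₀ + τ_data·x̄)/(τ₀+τ_data), with τ₀=1/σ₀² and τ_data=n/σ².
Here τ₀ = 1/839.3 = 0.001191 and τ_data = 4/461.3 = 0.008671, so τ_n = 0.009862.
Rearranging for μ₀: μ₀ = (μ_n·τ_n − τ_data·x̄)/τ₀ = (93.6007·0.009862 − 0.008671·89.3) / 0.001191 = 0.148770/0.001191 ≈ 124.9.

μ₀ = 124.9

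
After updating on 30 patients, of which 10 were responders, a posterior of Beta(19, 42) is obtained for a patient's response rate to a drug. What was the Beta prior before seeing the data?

A Beta(a, b) prior with s successes and f failures in binomial data gives a Beta(a+s, b+f) posterior.
Subtract the data counts: 19−10=9, 42−20=22.

Beta(9, 22)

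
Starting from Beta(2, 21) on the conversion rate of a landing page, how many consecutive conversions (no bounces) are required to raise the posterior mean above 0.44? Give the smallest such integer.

k = 15

After k conversions and 0 bounces the posterior is Beta(2+k, 21), with mean (2+k)/(2+21+k).
Set (2+k)/(23+k) > 0.44 and solve: k > (0.44·23 − 2)/(1 − 0.44) = 14.500.
The smallest integer exceeding 14.500 is 15.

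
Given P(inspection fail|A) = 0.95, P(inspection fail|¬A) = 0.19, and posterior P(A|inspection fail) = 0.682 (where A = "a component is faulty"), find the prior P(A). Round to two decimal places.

P(A) = 0.30

Bayes' rule in odds form gives O(A|E) = O(A)·[P(E|A)/P(E|¬A)], hence O(A) = O(A|E)/LR.
Posterior odds = 0.682/(1−0.682) = 2.1447. LR = 0.95/0.19 = 5.0000.
Prior odds = 2.1447/5.0000 = 0.4289, so P(A) = 0.4289/(1+0.4289) ≈ 0.30.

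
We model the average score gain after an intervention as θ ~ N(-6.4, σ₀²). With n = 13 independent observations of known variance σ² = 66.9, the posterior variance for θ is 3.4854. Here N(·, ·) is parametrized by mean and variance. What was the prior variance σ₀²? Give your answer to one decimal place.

For the Normal–Normal model with known σ², precisions add: τ_n = τ₀ + n/σ².
So 1/σ₀² = 1/3.4854 − 13/66.9 = 0.286911 − 0.194320 = 0.092591.
Hence σ₀² = 1/0.092591 ≈ 10.8.

σ₀² = 10.8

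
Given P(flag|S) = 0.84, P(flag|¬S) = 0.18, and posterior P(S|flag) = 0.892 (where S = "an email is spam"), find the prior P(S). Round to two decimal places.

P(S) = 0.64

Bayes' rule in odds form gives O(S|E) = O(S)·[P(E|S)/P(E|¬S)], hence O(S) = O(S|E)/LR.
Posterior odds = 0.892/(1−0.892) = 8.2593. LR = 0.84/0.18 = 4.6667.
Prior odds = 8.2593/4.6667 = 1.7698, so P(S) = 1.7698/(1+1.7698) ≈ 0.64.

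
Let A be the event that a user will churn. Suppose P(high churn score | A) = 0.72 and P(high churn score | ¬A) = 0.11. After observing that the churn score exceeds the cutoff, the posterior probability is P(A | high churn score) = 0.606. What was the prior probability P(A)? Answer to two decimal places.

Bayes' rule in odds form gives O(A|E) = O(A)·[P(E|A)/P(E|¬A)], hence O(A) = O(A|E)/LR.
Posterior odds = 0.606/(1−0.606) = 1.5381. LR = 0.72/0.11 = 6.5455.
Prior odds = 1.5381/6.5455 = 0.2350, so P(A) = 0.2350/(1+0.2350) ≈ 0.19.

P(A) = 0.19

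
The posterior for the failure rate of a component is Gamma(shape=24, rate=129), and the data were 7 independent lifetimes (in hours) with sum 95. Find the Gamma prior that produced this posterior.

Gamma(shape=17, rate=34)

Gamma–exponential conjugacy: posterior shape = α + n, posterior rate = β + Σtᵢ.
So α = 24 − 7 = 17 and β = 129 − 95 = 34.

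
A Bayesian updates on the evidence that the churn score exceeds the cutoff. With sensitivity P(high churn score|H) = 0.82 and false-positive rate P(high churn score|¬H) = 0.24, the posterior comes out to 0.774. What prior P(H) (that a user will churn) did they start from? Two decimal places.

P(H) = 0.50

In odds form, posterior odds = prior odds × likelihood ratio, so prior odds = posterior odds ÷ LR.
Posterior odds = 0.774/(1−0.774) = 3.4248. LR = 0.82/0.24 = 3.4167.
Prior odds = 3.4248/3.4167 = 1.0024, so P(H) = 1.0024/(1+1.0024) ≈ 0.50.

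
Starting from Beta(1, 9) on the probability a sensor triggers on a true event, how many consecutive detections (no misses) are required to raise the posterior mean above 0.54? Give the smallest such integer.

After k detections and 0 misses the posterior is Beta(1+k, 9), with mean (1+k)/(1+9+k).
Set (1+k)/(10+k) > 0.54 and solve: k > (0.54·10 − 1)/(1 − 0.54) = 9.565.
The smallest integer exceeding 9.565 is 10.

k = 10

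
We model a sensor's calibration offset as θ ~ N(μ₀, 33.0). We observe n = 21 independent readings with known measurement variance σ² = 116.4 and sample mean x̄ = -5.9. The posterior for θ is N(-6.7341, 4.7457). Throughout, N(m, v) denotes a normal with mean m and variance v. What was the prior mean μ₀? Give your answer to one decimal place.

With known observation variance, the Normal–Normal posterior has precision τ_n = τ₀ + n/σ² and mean μ_n = (τ₀μ₀ + (n/σ²)x̄)/τ_n.
Here τ₀ = 1/33.0 = 0.030303 and τ_data = 21/116.4 = 0.180412, so τ_n = 0.210715.
Rearranging for μ₀: μ₀ = (μ_n·τ_n − τ_data·x̄)/τ₀ = (-6.7341·0.210715 − 0.180412·-5.9) / 0.030303 = -0.354545/0.030303 ≈ -11.7.

μ₀ = -11.7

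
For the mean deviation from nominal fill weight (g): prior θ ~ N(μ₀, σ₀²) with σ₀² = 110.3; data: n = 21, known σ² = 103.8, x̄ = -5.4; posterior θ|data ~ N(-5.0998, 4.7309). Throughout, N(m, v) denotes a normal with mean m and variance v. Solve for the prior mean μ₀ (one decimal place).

With known observation variance, the Normal–Normal posterior has precision τ_n = τ₀ + n/σ² and mean μ_n = (τ₀μ₀ + (n/σ²)x̄)/τ_n.
Here τ₀ = 1/110.3 = 0.009066 and τ_data = 21/103.8 = 0.202312, so τ_n = 0.211378.
Rearranging for μ₀: μ₀ = (μ_n·τ_n − τ_data·x̄)/τ₀ = (-5.0998·0.211378 − 0.202312·-5.4) / 0.009066 = 0.014499/0.009066 ≈ 1.6.

μ₀ = 1.6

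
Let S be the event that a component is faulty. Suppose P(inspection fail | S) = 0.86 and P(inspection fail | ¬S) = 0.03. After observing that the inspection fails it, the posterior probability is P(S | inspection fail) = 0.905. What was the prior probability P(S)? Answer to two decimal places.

P(S) = 0.25

Bayes' rule in odds form gives O(S|E) = O(S)·[P(E|S)/P(E|¬S)], hence O(S) = O(S|E)/LR.
Posterior odds = 0.905/(1−0.905) = 9.5263. LR = 0.86/0.03 = 28.6667.
Prior odds = 9.5263/28.6667 = 0.3323, so P(S) = 0.3323/(1+0.3323) ≈ 0.25.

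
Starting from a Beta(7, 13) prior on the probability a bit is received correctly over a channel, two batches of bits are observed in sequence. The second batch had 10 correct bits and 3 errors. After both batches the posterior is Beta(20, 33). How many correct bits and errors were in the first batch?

3 correct bits and 17 errors

Because Beta–binomial updating is additive in the counts, the combined data contributed (α_post−α_prior, β_post−β_prior) successes and failures.
Total across both batches: 20−7=13 correct bits, 33−13=20 errors.
Subtract the second batch: 13−10=3 correct bits and 20−3=17 errors.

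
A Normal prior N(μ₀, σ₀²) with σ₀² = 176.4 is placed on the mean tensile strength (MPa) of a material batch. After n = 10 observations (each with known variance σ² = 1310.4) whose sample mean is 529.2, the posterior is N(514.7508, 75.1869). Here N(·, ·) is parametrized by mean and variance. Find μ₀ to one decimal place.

With known observation variance, the Normal–Normal posterior has precision τ_n = τ₀ + n/σ² and mean μ_n = (τ₀μ₀ + (n/σ²)x̄)/τ_n.
Here τ₀ = 1/176.4 = 0.005669 and τ_data = 10/1310.4 = 0.007631, so τ_n = 0.013300.
Rearranging for μ₀: μ₀ = (μ_n·τ_n − τ_data·x̄)/τ₀ = (514.7508·0.013300 − 0.007631·529.2) / 0.005669 = 2.807860/0.005669 ≈ 495.3.

μ₀ = 495.3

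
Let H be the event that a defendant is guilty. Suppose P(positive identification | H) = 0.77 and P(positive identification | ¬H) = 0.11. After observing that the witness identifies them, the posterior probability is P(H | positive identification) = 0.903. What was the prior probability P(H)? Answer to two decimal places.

P(H) = 0.57

In odds form, posterior odds = prior odds × likelihood ratio, so prior odds = posterior odds ÷ LR.
Posterior odds = 0.903/(1−0.903) = 9.3093. LR = 0.77/0.11 = 7.0000.
Prior odds = 9.3093/7.0000 = 1.3299, so P(H) = 1.3299/(1+1.3299) ≈ 0.57.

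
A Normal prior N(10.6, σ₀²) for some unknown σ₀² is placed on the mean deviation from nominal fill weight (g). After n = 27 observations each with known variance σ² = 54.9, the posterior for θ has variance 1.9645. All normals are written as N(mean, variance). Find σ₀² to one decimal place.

Posterior precision equals prior precision plus data precision: 1/σ_n² = 1/σ₀² + n/σ².
So 1/σ₀² = 1/1.9645 − 27/54.9 = 0.509035 − 0.491803 = 0.017232.
Hence σ₀² = 1/0.017232 ≈ 58.0.

σ₀² = 58.0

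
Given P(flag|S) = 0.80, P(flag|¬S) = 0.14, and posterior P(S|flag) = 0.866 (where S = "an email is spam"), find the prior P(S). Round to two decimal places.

P(S) = 0.53

Bayes' rule in odds form gives O(S|E) = O(S)·[P(E|S)/P(E|¬S)], hence O(S) = O(S|E)/LR.
Posterior odds = 0.866/(1−0.866) = 6.4627. LR = 0.80/0.14 = 5.7143.
Prior odds = 6.4627/5.7143 = 1.1310, so P(S) = 1.1310/(1+1.1310) ≈ 0.53.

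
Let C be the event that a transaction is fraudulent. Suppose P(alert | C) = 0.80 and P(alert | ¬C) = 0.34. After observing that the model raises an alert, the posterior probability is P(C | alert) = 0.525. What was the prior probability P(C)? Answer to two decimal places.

Bayes' rule in odds form gives O(C|E) = O(C)·[P(E|C)/P(E|¬C)], hence O(C) = O(C|E)/LR.
Posterior odds = 0.525/(1−0.525) = 1.1053. LR = 0.80/0.34 = 2.3529.
Prior odds = 1.1053/2.3529 = 0.4698, so P(C) = 0.4698/(1+0.4698) ≈ 0.32.

P(C) = 0.32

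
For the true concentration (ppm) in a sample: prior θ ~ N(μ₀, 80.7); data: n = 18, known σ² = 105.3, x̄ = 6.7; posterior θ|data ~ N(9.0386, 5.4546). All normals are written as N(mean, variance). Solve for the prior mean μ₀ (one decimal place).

μ₀ = 41.3

The posterior mean is a precision-weighted average: μ_n = (τ₀μ₀ + τ_data·x̄)/(τ₀+τ_data), with τ₀=1/σ₀² and τ_data=n/σ².
Here τ₀ = 1/80.7 = 0.012392 and τ_data = 18/105.3 = 0.170940, so τ_n = 0.183332.
Rearranging for μ₀: μ₀ = (μ_n·τ_n − τ_data·x̄)/τ₀ = (9.0386·0.183332 − 0.170940·6.7) / 0.012392 = 0.511767/0.012392 ≈ 41.3.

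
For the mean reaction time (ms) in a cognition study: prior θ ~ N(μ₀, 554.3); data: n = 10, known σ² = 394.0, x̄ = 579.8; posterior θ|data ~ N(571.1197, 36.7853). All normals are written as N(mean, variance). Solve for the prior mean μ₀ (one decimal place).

μ₀ = 449.0

With known observation variance, the Normal–Normal posterior has precision τ_n = τ₀ + n/σ² and mean μ_n = (τ₀μ₀ + (n/σ²)x̄)/τ_n.
Here τ₀ = 1/554.3 = 0.001804 and τ_data = 10/394.0 = 0.025381, so τ_n = 0.027185.
Rearranging for μ₀: μ₀ = (μ_n·τ_n − τ_data·x̄)/τ₀ = (571.1197·0.027185 − 0.025381·579.8) / 0.001804 = 0.809985/0.001804 ≈ 449.0.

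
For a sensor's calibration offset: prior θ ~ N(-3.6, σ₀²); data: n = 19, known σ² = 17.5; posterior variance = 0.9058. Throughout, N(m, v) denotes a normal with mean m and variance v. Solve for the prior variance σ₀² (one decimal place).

For the Normal–Normal model with known σ², precisions add: τ_n = τ₀ + n/σ².
So 1/σ₀² = 1/0.9058 − 19/17.5 = 1.103996 − 1.085714 = 0.018282.
Hence σ₀² = 1/0.018282 ≈ 54.7.

σ₀² = 54.7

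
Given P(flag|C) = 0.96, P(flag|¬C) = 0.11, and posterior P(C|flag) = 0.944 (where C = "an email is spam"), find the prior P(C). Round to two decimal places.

In odds form, posterior odds = prior odds × likelihood ratio, so prior odds = posterior odds ÷ LR.
Posterior odds = 0.944/(1−0.944) = 16.8571. LR = 0.96/0.11 = 8.7273.
Prior odds = 16.8571/8.7273 = 1.9315, so P(C) = 1.9315/(1+1.9315) ≈ 0.66.

P(C) = 0.66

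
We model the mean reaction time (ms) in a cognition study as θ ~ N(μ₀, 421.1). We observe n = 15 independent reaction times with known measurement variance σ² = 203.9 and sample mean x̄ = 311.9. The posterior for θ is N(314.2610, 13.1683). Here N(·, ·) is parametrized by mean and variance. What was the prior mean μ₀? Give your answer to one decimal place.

With known observation variance, the Normal–Normal posterior has precision τ_n = τ₀ + n/σ² and mean μ_n = (τ₀μ₀ + (n/σ²)x̄)/τ_n.
Here τ₀ = 1/421.1 = 0.002375 and τ_data = 15/203.9 = 0.073565, so τ_n = 0.075940.
Rearranging for μ₀: μ₀ = (μ_n·τ_n − τ_data·x̄)/τ₀ = (314.2610·0.075940 − 0.073565·311.9) / 0.002375 = 0.920057/0.002375 ≈ 387.4.

μ₀ = 387.4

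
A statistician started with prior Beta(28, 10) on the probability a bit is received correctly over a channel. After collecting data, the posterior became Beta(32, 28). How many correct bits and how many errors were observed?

Under Beta–binomial conjugacy the posterior parameters are (a+s, b+f).
So s = 32 − 28 = 4 and f = 28 − 10 = 18.

4 correct bits and 18 errors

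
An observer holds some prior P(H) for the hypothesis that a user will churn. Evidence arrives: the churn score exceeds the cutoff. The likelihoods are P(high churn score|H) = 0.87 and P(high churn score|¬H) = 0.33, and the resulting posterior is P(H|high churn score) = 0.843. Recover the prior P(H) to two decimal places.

In odds form, posterior odds = prior odds × likelihood ratio, so prior odds = posterior odds ÷ LR.
Posterior odds = 0.843/(1−0.843) = 5.3694. LR = 0.87/0.33 = 2.6364.
Prior odds = 5.3694/2.6364 = 2.0366, so P(H) = 2.0366/(1+2.0366) ≈ 0.67.

P(H) = 0.67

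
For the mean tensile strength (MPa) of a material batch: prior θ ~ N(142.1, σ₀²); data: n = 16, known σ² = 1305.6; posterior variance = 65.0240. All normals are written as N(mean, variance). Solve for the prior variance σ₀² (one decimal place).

σ₀² = 320.1

For the Normal–Normal model with known σ², precisions add: τ_n = τ₀ + n/σ².
So 1/σ₀² = 1/65.0240 − 16/1305.6 = 0.015379 − 0.012255 = 0.003124.
Hence σ₀² = 1/0.003124 ≈ 320.1.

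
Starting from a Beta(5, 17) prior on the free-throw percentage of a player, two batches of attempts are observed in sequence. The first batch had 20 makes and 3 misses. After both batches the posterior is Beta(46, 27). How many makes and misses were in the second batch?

21 makes and 7 misses

Because Beta–binomial updating is additive in the counts, the combined data contributed (α_post−α_prior, β_post−β_prior) successes and failures.
Total across both batches: 46−5=41 makes, 27−17=10 misses.
Subtract the first batch: 41−20=21 makes and 10−3=7 misses.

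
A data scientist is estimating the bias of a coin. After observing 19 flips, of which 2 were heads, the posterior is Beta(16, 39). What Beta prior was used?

Beta(14, 22)

Beta is conjugate to the binomial likelihood: posterior = Beta(a+s, b+f).
So a = 16 − 2 = 14 and b = 39 − 17 = 22.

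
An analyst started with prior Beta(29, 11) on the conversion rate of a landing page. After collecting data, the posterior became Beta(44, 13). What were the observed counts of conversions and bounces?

15 conversions and 2 bounces

A Beta(a, b) prior with s successes and f failures in binomial data gives a Beta(a+s, b+f) posterior.
Match parameters: s=44−29=15, f=13−11=2.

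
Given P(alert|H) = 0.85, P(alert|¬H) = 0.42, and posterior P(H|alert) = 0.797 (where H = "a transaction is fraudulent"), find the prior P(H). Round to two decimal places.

P(H) = 0.66

In odds form, posterior odds = prior odds × likelihood ratio, so prior odds = posterior odds ÷ LR.
Posterior odds = 0.797/(1−0.797) = 3.9261. LR = 0.85/0.42 = 2.0238.
Prior odds = 3.9261/2.0238 = 1.9400, so P(H) = 1.9400/(1+1.9400) ≈ 0.66.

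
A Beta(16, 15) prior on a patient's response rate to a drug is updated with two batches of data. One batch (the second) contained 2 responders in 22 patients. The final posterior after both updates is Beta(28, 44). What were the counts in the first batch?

Because Beta–binomial updating is additive in the counts, the combined data contributed (α_post−α_prior, β_post−β_prior) successes and failures.
Total across both batches: 28−16=12 responders, 44−15=29 non-responders.
Subtract the second batch: 12−2=10 responders and 29−20=9 non-responders.

10 responders and 9 non-responders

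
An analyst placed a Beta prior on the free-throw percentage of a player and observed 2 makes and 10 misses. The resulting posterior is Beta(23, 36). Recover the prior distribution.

A Beta(α, β) prior with s successes and f failures in binomial data gives a Beta(α+s, β+f) posterior.
Subtract the data counts: 23−2=21, 36−10=26.

Beta(21, 26)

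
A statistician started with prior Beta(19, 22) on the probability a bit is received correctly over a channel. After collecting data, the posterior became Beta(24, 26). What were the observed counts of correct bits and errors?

A Beta(a, b) prior with s successes and f failures in binomial data gives a Beta(a+s, b+f) posterior.
So s = 24 − 19 = 5 and f = 26 − 22 = 4.

5 correct bits and 4 errors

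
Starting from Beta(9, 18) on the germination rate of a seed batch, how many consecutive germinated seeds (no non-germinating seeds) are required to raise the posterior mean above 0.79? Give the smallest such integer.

k = 59

After k germinated seeds and 0 non-germinating seeds the posterior is Beta(9+k, 18), with mean (9+k)/(9+18+k).
Set (9+k)/(27+k) > 0.79 and solve: k > (0.79·27 − 9)/(1 − 0.79) = 58.714.
The smallest integer exceeding 58.714 is 59.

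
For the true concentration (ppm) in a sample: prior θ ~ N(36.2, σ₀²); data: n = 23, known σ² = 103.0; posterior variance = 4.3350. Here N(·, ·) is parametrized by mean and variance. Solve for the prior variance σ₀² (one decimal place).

Posterior precision equals prior precision plus data precision: 1/σ_n² = 1/σ₀² + n/σ².
So 1/σ₀² = 1/4.3350 − 23/103.0 = 0.230681 − 0.223301 = 0.007380.
Hence σ₀² = 1/0.007380 ≈ 135.5.

σ₀² = 135.5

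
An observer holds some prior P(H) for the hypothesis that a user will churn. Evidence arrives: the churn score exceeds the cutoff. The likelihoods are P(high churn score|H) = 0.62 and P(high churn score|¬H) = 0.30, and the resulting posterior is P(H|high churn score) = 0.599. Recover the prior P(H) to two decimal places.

Bayes' rule in odds form gives O(H|E) = O(H)·[P(E|H)/P(E|¬H)], hence O(H) = O(H|E)/LR.
Posterior odds = 0.599/(1−0.599) = 1.4938. LR = 0.62/0.30 = 2.0667.
Prior odds = 1.4938/2.0667 = 0.7228, so P(H) = 0.7228/(1+0.7228) ≈ 0.42.

P(H) = 0.42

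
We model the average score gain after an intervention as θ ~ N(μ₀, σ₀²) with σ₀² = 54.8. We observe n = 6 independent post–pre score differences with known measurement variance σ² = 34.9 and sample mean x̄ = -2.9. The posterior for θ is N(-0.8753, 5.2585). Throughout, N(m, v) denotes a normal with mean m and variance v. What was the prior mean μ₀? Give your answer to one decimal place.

The posterior mean is a precision-weighted average: μ_n = (τ₀μ₀ + τ_data·x̄)/(τ₀+τ_data), with τ₀=1/σ₀² and τ_data=n/σ².
Here τ₀ = 1/54.8 = 0.018248 and τ_data = 6/34.9 = 0.171920, so τ_n = 0.190168.
Rearranging for μ₀: μ₀ = (μ_n·τ_n − τ_data·x̄)/τ₀ = (-0.8753·0.190168 − 0.171920·-2.9) / 0.018248 = 0.332114/0.018248 ≈ 18.2.

μ₀ = 18.2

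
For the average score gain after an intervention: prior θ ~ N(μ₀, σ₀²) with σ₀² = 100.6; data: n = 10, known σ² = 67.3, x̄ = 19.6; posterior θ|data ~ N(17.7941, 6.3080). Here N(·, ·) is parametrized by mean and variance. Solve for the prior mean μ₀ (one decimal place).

The posterior mean is a precision-weighted average: μ_n = (τ₀μ₀ + τ_data·x̄)/(τ₀+τ_data), with τ₀=1/σ₀² and τ_data=n/σ².
Here τ₀ = 1/100.6 = 0.009940 and τ_data = 10/67.3 = 0.148588, so τ_n = 0.158528.
Rearranging for μ₀: μ₀ = (μ_n·τ_n − τ_data·x̄)/τ₀ = (17.7941·0.158528 − 0.148588·19.6) / 0.009940 = -0.091462/0.009940 ≈ -9.2.

μ₀ = -9.2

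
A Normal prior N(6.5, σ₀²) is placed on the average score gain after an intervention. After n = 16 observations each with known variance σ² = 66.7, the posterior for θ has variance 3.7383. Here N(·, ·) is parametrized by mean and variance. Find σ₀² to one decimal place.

For the Normal–Normal model with known σ², precisions add: τ_n = τ₀ + n/σ².
So 1/σ₀² = 1/3.7383 − 16/66.7 = 0.267501 − 0.239880 = 0.027621.
Hence σ₀² = 1/0.027621 ≈ 36.2.

σ₀² = 36.2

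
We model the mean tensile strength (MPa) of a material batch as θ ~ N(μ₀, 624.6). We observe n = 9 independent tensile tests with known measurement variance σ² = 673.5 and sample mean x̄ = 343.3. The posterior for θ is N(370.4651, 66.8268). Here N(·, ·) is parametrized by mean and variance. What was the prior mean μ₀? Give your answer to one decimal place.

The posterior mean is a precision-weighted average: μ_n = (τ₀μ₀ + τ_data·x̄)/(τ₀+τ_data), with τ₀=1/σ₀² and τ_data=n/σ².
Here τ₀ = 1/624.6 = 0.001601 and τ_data = 9/673.5 = 0.013363, so τ_n = 0.014964.
Rearranging for μ₀: μ₀ = (μ_n·τ_n − τ_data·x̄)/τ₀ = (370.4651·0.014964 − 0.013363·343.3) / 0.001601 = 0.956122/0.001601 ≈ 597.2.

μ₀ = 597.2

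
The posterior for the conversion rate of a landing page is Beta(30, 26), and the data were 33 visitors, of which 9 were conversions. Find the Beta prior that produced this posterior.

Under Beta–binomial conjugacy the posterior parameters are (a+s, b+f).
Subtract the data counts: 30−9=21, 26−24=2.

Beta(21, 2)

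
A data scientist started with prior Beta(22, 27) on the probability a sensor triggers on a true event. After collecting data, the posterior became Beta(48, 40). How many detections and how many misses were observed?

Under Beta–binomial conjugacy the posterior parameters are (a+s, b+f).
Match parameters: s=48−22=26, f=40−27=13.

26 detections and 13 misses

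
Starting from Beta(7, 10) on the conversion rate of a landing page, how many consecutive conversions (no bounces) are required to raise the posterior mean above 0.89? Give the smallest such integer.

k = 74

After k conversions and 0 bounces the posterior is Beta(7+k, 10), with mean (7+k)/(7+10+k).
Set (7+k)/(17+k) > 0.89 and solve: k > (0.89·17 − 7)/(1 − 0.89) = 73.909.
The smallest integer exceeding 73.909 is 74.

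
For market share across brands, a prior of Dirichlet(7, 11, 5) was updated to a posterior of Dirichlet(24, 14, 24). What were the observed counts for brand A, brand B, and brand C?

For a Dirichlet(α) prior with multinomial counts c, the posterior is Dirichlet(α + c) componentwise.
Counts are posterior − prior componentwise: 24−7=17, 14−11=3, 24−5=19.

counts (17, 3, 19)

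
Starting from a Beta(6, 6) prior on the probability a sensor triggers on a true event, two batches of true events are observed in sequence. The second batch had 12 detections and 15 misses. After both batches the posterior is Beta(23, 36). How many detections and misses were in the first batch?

Because Beta–binomial updating is additive in the counts, the combined data contributed (α_post−α_prior, β_post−β_prior) successes and failures.
Total across both batches: 23−6=17 detections, 36−6=30 misses.
Subtract the second batch: 17−12=5 detections and 30−15=15 misses.

5 detections and 15 misses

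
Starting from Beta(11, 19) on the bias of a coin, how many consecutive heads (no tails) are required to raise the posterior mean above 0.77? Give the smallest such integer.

After k heads and 0 tails the posterior is Beta(11+k, 19), with mean (11+k)/(11+19+k).
Set (11+k)/(30+k) > 0.77 and solve: k > (0.77·30 − 11)/(1 − 0.77) = 52.609.
The smallest integer exceeding 52.609 is 53.

k = 53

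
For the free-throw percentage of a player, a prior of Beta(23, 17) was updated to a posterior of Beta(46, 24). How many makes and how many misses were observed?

Under Beta–binomial conjugacy the posterior parameters are (a+s, b+f).
Match parameters: s=46−23=23, f=24−17=7.

23 makes and 7 misses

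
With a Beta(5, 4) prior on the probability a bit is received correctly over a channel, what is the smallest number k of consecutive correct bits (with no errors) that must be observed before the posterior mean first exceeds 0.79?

k = 11

After k correct bits and 0 errors the posterior is Beta(5+k, 4), with mean (5+k)/(5+4+k).
Set (5+k)/(9+k) > 0.79 and solve: k > (0.79·9 − 5)/(1 − 0.79) = 10.048.
The smallest integer exceeding 10.048 is 11, and checking k=11: (16)/(20) = 0.8000 > 0.79.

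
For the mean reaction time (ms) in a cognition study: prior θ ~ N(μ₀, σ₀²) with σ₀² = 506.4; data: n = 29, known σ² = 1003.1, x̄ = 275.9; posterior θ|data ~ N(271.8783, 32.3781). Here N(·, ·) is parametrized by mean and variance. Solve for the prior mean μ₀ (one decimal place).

μ₀ = 213.0

The posterior mean is a precision-weighted average: μ_n = (τ₀μ₀ + τ_data·x̄)/(τ₀+τ_data), with τ₀=1/σ₀² and τ_data=n/σ².
Here τ₀ = 1/506.4 = 0.001975 and τ_data = 29/1003.1 = 0.028910, so τ_n = 0.030885.
Rearranging for μ₀: μ₀ = (μ_n·τ_n − τ_data·x̄)/τ₀ = (271.8783·0.030885 − 0.028910·275.9) / 0.001975 = 0.420692/0.001975 ≈ 213.0.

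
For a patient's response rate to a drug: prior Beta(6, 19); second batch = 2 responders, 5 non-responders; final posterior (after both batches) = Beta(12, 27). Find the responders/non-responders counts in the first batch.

4 responders and 3 non-responders

Sequential conjugate updates are equivalent to a single update on the pooled data, so total successes = posterior α − prior α and total failures = posterior β − prior β.
Total across both batches: 12−6=6 responders, 27−19=8 non-responders.
Subtract the second batch: 6−2=4 responders and 8−5=3 non-responders.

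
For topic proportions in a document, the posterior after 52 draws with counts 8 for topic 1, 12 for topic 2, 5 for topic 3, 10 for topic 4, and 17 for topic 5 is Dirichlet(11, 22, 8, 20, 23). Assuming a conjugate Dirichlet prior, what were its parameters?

Dirichlet(3, 10, 3, 10, 6)

For a Dirichlet(α) prior with multinomial counts c, the posterior is Dirichlet(α + c) componentwise.
Subtract each count from the matching posterior parameter: 11−8=3, 22−12=10, 8−5=3, 20−10=10, 23−17=6.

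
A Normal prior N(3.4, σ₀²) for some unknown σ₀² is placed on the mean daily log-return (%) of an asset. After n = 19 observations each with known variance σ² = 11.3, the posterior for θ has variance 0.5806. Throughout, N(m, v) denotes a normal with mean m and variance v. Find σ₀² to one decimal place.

σ₀² = 24.4

For the Normal–Normal model with known σ², precisions add: τ_n = τ₀ + n/σ².
So 1/σ₀² = 1/0.5806 − 19/11.3 = 1.722356 − 1.681416 = 0.040940.
Hence σ₀² = 1/0.040940 ≈ 24.4.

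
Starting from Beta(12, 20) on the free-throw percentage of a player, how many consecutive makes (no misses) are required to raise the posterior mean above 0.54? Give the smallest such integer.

k = 12

After k makes and 0 misses the posterior is Beta(12+k, 20), with mean (12+k)/(12+20+k).
Set (12+k)/(32+k) > 0.54 and solve: k > (0.54·32 − 12)/(1 − 0.54) = 11.478.
The smallest integer exceeding 11.478 is 12.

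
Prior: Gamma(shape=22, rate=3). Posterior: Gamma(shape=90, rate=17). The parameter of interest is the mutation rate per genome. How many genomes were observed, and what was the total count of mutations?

A Gamma(α, β) prior (rate parametrization) on a Poisson rate with n observations summing to S gives posterior Gamma(α+S, β+n).
Matching: Σxᵢ = 90 − 22 = 68 and n = 17 − 3 = 14.

n = 14 genomes with total 68 mutations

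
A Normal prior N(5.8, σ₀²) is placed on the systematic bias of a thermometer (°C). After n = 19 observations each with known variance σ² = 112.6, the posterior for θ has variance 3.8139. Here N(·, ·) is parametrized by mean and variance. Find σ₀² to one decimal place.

Posterior precision equals prior precision plus data precision: 1/σ_n² = 1/σ₀² + n/σ².
So 1/σ₀² = 1/3.8139 − 19/112.6 = 0.262199 − 0.168739 = 0.093460.
Hence σ₀² = 1/0.093460 ≈ 10.7.

σ₀² = 10.7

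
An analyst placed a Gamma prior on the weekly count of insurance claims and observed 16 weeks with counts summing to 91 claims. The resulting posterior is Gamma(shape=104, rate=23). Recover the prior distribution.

Gamma(shape=13, rate=7)

Gamma–Poisson conjugacy: posterior shape = α + Σxᵢ, posterior rate = β + n.
So α = 104 − 91 = 13 and β = 23 − 16 = 7.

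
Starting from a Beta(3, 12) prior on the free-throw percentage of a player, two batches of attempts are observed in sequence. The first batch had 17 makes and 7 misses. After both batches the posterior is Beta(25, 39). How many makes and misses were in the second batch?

5 makes and 20 misses

Sequential conjugate updates are equivalent to a single update on the pooled data, so total successes = posterior α − prior α and total failures = posterior β − prior β.
Total across both batches: 25−3=22 makes, 39−12=27 misses.
Subtract the first batch: 22−17=5 makes and 27−7=20 misses.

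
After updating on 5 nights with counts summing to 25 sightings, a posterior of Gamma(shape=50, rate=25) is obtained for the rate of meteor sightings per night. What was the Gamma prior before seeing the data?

A Gamma(α, β) prior (rate parametrization) on a Poisson rate with n observations summing to S gives posterior Gamma(α+S, β+n).
So α = 50 − 25 = 25 and β = 25 − 5 = 20.

Gamma(shape=25, rate=20)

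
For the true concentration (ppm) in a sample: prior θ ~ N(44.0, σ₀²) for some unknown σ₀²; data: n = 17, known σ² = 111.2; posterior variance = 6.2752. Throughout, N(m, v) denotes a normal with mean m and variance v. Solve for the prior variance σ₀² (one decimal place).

For the Normal–Normal model with known σ², precisions add: τ_n = τ₀ + n/σ².
So 1/σ₀² = 1/6.2752 − 17/111.2 = 0.159357 − 0.152878 = 0.006479.
Hence σ₀² = 1/0.006479 ≈ 154.3.

σ₀² = 154.3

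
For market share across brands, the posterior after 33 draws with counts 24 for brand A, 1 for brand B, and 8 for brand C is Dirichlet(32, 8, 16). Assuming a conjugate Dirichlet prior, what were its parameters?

Dirichlet(8, 7, 8)

For a Dirichlet(α) prior with multinomial counts c, the posterior is Dirichlet(α + c) componentwise.
Subtract each count from the matching posterior parameter: 32−24=8, 8−1=7, 16−8=8.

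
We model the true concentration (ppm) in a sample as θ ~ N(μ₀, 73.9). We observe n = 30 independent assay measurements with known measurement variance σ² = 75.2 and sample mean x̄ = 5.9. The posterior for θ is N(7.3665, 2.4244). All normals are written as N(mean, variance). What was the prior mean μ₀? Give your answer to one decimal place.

The posterior mean is a precision-weighted average: μ_n = (τ₀μ₀ + τ_data·x̄)/(τ₀+τ_data), with τ₀=1/σ₀² and τ_data=n/σ².
Here τ₀ = 1/73.9 = 0.013532 and τ_data = 30/75.2 = 0.398936, so τ_n = 0.412468.
Rearranging for μ₀: μ₀ = (μ_n·τ_n − τ_data·x̄)/τ₀ = (7.3665·0.412468 − 0.398936·5.9) / 0.013532 = 0.684723/0.013532 ≈ 50.6.

μ₀ = 50.6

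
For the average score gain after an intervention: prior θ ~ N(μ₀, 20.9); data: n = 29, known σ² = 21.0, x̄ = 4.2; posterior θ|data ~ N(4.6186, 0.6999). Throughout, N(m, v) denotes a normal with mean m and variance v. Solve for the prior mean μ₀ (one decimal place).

The posterior mean is a precision-weighted average: μ_n = (τ₀μ₀ + τ_data·x̄)/(τ₀+τ_data), with τ₀=1/σ₀² and τ_data=n/σ².
Here τ₀ = 1/20.9 = 0.047847 and τ_data = 29/21.0 = 1.380952, so τ_n = 1.428799.
Rearranging for μ₀: μ₀ = (μ_n·τ_n − τ_data·x̄)/τ₀ = (4.6186·1.428799 − 1.380952·4.2) / 0.047847 = 0.799053/0.047847 ≈ 16.7.

μ₀ = 16.7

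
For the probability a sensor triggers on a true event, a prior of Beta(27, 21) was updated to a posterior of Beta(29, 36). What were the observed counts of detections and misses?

2 detections and 15 misses

Under Beta–binomial conjugacy the posterior parameters are (a+s, b+f).
So s = 29 − 27 = 2 and f = 36 − 21 = 15.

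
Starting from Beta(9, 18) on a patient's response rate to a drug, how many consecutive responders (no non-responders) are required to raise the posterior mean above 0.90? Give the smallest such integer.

k = 154

After k responders and 0 non-responders the posterior is Beta(9+k, 18), with mean (9+k)/(9+18+k).
Set (9+k)/(27+k) > 0.90 and solve: k > (0.90·27 − 9)/(1 − 0.90) = 153.000.
The smallest integer exceeding 153.000 is 154, and checking k=154: (163)/(181) = 0.9006 > 0.90.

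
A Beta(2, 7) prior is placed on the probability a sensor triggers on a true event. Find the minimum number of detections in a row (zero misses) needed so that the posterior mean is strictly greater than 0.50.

After k detections and 0 misses the posterior is Beta(2+k, 7), with mean (2+k)/(2+7+k).
Set (2+k)/(9+k) > 0.50 and solve: k > (0.50·9 − 2)/(1 − 0.50) = 5.000.
The smallest integer exceeding 5.000 is 6.

k = 6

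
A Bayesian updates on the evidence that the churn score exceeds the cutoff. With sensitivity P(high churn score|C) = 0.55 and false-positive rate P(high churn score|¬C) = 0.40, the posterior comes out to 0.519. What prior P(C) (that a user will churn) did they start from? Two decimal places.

P(C) = 0.44

In odds form, posterior odds = prior odds × likelihood ratio, so prior odds = posterior odds ÷ LR.
Posterior odds = 0.519/(1−0.519) = 1.0790. LR = 0.55/0.40 = 1.3750.
Prior odds = 1.0790/1.3750 = 0.7847, so P(C) = 0.7847/(1+0.7847) ≈ 0.44.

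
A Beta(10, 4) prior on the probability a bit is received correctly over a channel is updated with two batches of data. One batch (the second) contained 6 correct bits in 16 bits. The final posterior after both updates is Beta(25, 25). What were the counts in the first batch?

Because Beta–binomial updating is additive in the counts, the combined data contributed (α_post−α_prior, β_post−β_prior) successes and failures.
Total across both batches: 25−10=15 correct bits, 25−4=21 errors.
Subtract the second batch: 15−6=9 correct bits and 21−10=11 errors.

9 correct bits and 11 errors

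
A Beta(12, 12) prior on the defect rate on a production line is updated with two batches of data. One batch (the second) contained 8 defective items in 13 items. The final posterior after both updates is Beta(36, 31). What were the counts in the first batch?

16 defective items and 14 good items

Sequential conjugate updates are equivalent to a single update on the pooled data, so total successes = posterior α − prior α and total failures = posterior β − prior β.
Total across both batches: 36−12=24 defective items, 31−12=19 good items.
Subtract the second batch: 24−8=16 defective items and 19−5=14 good items.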